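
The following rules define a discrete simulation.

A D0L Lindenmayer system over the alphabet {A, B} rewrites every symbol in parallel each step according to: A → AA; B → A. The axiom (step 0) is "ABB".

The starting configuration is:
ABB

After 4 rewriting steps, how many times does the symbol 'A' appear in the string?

32

[0] ABB
[1] AAAA
[2] AAAAAAAA
[3] AAAAAAAAAAAAAAAA
[4] AAAAAAAAAAAAAAAAAAAAAAAAAAAAAAAA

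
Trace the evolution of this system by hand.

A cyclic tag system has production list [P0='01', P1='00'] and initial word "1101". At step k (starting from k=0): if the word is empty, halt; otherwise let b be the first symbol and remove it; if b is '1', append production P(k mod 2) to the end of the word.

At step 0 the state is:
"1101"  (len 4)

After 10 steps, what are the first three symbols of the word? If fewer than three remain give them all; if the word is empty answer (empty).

00

step 0: "1101"  (len 4)
step 1: "10101"  (len 5)
step 2: "010100"  (len 6)
step 3: "10100"  (len 5)
step 4: "010000"  (len 6)
step 5: "10000"  (len 5)
step 6: "000000"  (len 6)
step 7: "00000"  (len 5)
step 8: "0000"  (len 4)
step 9: "000"  (len 3)
step 10: "00"  (len 2)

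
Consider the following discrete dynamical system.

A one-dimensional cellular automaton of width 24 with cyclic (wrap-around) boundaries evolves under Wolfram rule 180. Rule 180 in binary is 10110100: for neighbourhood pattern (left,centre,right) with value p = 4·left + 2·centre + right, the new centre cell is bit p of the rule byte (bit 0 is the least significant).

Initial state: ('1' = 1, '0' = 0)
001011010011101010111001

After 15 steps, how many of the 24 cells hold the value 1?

17

[0] 001011010011101010111001
[1] 101100111001011111010101
[2] 010010010101101110111110
[3] 011011011110010101011101
[4] 100100101101011111101011
[5] 010110110011101111011101
[6] 111001001001010110101011
[7] 110101101101111001111101
[8] 101110010010110100111010
[9] 110101011011001110010111
[10] 101111100100100101011011
[11] 010111010110110111100101
[12] 111010111001001011010111
[13] 110111010101101100111011
[14] 101010111110010010010101
[15] 011111011101011011011110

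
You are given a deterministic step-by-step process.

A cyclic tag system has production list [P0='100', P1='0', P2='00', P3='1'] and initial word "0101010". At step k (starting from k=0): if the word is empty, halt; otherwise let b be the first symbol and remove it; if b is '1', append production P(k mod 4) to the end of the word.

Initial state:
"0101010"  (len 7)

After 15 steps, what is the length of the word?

t=0: "0101010"  (len 7)
t=1: "101010"  (len 6)
t=2: "010100"  (len 6)
t=3: "10100"  (len 5)
t=4: "01001"  (len 5)
t=5: "1001"  (len 4)
t=6: "0010"  (len 4)
t=7: "010"  (len 3)
t=8: "10"  (len 2)
t=9: "0100"  (len 4)
t=10: "100"  (len 3)
t=11: "0000"  (len 4)
t=12: "000"  (len 3)
t=13: "00"  (len 2)
t=14: "0"  (len 1)
t=15: (halted — word empty)

0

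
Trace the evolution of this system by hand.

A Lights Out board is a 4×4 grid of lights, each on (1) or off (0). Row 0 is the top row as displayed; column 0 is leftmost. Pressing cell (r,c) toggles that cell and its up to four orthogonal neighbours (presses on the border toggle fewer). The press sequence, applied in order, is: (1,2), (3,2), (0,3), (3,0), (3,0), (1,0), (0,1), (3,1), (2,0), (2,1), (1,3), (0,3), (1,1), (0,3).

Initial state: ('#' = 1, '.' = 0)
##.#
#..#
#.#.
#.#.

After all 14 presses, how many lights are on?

11

gen 0: ##.#
#..#
#.#.
#.#.
gen 1: ####
###.
#...
#.#.
gen 2: ####
###.
#.#.
##.#
gen 3: ##..
####
#.#.
##.#
gen 4: ##..
####
..#.
...#
gen 5: ##..
####
#.#.
##.#
gen 6: .#..
..##
..#.
##.#
gen 7: #.#.
.###
..#.
##.#
gen 8: #.#.
.###
.##.
..##
gen 9: #.#.
####
#.#.
#.##
gen 10: #.#.
#.##
.#..
####
gen 11: #.##
#...
.#.#
####
gen 12: #...
#..#
.#.#
####
gen 13: ##..
.###
...#
####
gen 14: ####
.##.
...#
####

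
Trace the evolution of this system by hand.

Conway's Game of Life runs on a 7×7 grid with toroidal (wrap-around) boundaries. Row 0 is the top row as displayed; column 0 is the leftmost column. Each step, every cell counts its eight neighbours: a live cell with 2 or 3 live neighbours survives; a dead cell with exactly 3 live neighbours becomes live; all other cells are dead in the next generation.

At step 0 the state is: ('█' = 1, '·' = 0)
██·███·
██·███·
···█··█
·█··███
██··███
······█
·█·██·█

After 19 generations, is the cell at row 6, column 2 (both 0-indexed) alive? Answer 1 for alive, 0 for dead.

t=0: ██·███·
██·███·
···█··█
·█··███
██··███
······█
·█·██·█
t=1: ·······
·█·····
·█·█···
·███···
·█··█··
·███···
·█·█··█
t=2: █·█····
··█····
██·█···
██·██··
█···█··
·█·██··
██·█···
t=3: █·██···
█·██···
█··██··
···██·█
█····█·
·█·██··
█··██··
t=4: █·····█
█·····█
██···██
█··█··█
█·█··██
████·██
█······
t=5: ·█·····
·······
·█···█·
··█·█··
·······
··████·
··█··█·
t=6: ·······
·······
·······
·······
··█··█·
··████·
·██··█·
t=7: ·······
·······
·······
·······
··█··█·
·····██
·██··█·
t=8: ·······
·······
·······
·······
·····██
·██·███
·····██
t=9: ·······
·······
·······
·······
█···█·█
····█··
█···█·█
t=10: ·······
·······
·······
·······
·····█·
···██··
·····█·
t=11: ·······
·······
·······
·······
····█··
····██·
····█··
t=12: ·······
·······
·······
·······
····██·
···███·
····██·
t=13: ·······
·······
·······
·······
···█·█·
···█··█
···█·█·
t=14: ·······
·······
·······
·······
····█··
··██·██
····█··
t=15: ·······
·······
·······
·······
···███·
···█·█·
···███·
t=16: ····█··
·······
·······
····█··
···█·█·
··█···█
···█·█·
t=17: ····█··
·······
·······
····█··
···███·
··██·██
···███·
t=18: ···███·
·······
·······
···███·
··█···█
··█···█
··█···█
t=19: ···███·
····█··
····█··
···███·
··█·█·█
████·██
··█·█·█

1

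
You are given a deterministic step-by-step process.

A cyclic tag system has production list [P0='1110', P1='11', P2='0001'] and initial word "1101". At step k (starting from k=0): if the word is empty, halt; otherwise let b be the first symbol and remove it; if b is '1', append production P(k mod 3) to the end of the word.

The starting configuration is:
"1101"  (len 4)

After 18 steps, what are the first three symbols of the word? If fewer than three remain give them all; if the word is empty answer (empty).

t=0: "1101"  (len 4)
t=1: "1011110"  (len 7)
t=2: "01111011"  (len 8)
t=3: "1111011"  (len 7)
t=4: "1110111110"  (len 10)
t=5: "11011111011"  (len 11)
t=6: "10111110110001"  (len 14)
t=7: "01111101100011110"  (len 17)
t=8: "1111101100011110"  (len 16)
t=9: "1111011000111100001"  (len 19)
t=10: "1110110001111000011110"  (len 22)
t=11: "11011000111100001111011"  (len 23)
t=12: "10110001111000011110110001"  (len 26)
t=13: "01100011110000111101100011110"  (len 29)
t=14: "1100011110000111101100011110"  (len 28)
t=15: "1000111100001111011000111100001"  (len 31)
t=16: "0001111000011110110001111000011110"  (len 34)
t=17: "001111000011110110001111000011110"  (len 33)
t=18: "01111000011110110001111000011110"  (len 32)

011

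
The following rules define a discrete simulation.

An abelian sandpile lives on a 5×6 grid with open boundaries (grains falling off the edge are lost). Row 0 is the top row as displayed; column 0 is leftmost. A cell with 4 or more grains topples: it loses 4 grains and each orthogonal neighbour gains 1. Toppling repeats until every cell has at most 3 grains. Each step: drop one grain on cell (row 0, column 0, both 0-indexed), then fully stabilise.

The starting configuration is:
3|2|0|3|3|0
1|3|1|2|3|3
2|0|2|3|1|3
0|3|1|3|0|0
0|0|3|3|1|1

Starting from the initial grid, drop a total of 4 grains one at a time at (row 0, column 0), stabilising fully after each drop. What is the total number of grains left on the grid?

[0] 3|2|0|3|3|0
1|3|1|2|3|3
2|0|2|3|1|3
0|3|1|3|0|0
0|0|3|3|1|1
[1] 0|3|0|3|3|0
2|3|1|2|3|3
2|0|2|3|1|3
0|3|1|3|0|0
0|0|3|3|1|1
[2] 1|3|0|3|3|0
2|3|1|2|3|3
2|0|2|3|1|3
0|3|1|3|0|0
0|0|3|3|1|1
[3] 2|3|0|3|3|0
2|3|1|2|3|3
2|0|2|3|1|3
0|3|1|3|0|0
0|0|3|3|1|1
[4] 3|3|0|3|3|0
2|3|1|2|3|3
2|0|2|3|1|3
0|3|1|3|0|0
0|0|3|3|1|1

52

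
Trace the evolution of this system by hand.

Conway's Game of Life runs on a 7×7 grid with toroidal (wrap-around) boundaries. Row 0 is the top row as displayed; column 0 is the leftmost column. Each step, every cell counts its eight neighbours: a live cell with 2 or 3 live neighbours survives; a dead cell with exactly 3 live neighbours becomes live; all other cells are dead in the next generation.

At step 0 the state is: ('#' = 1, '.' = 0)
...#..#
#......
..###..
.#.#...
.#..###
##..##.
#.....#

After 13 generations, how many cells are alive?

t=0: ...#..#
#......
..###..
.#.#...
.#..###
##..##.
#.....#
t=1: ......#
..#.#..
.####..
##.....
.#.#..#
.#..#..
.#..#..
t=2: ...#.#.
.##.##.
#...#..
....#..
.#.....
.#.###.
#....#.
t=3: .###.#.
.##..##
.#..#..
.......
..##.#.
###.###
..##.#.
t=4: #....#.
.....##
###..#.
..###..
#.##.#.
#......
.......
t=5: .....#.
....##.
###..#.
#....#.
..#...#
.#....#
......#
t=6: ....###
.#..##.
##...#.
#.#..#.
.#...##
.....##
#....##
t=7: .......
.#.....
#.#..#.
..#.##.
.#..#..
....#..
#......
t=8: .......
.#.....
..#####
..#.###
....#..
.......
.......
t=9: .......
..####.
###...#
..#...#
...##..
.......
.......
t=10: ...##..
#.#####
#...#.#
..#..##
...#...
.......
.......
t=11: ..#...#
###....
..#....
#..####
.......
.......
.......
t=12: #.#....
#.##...
..#.##.
...####
....###
.......
.......
t=13: ..##...
..#.#.#
.##....
.......
...#..#
.....#.
.......

10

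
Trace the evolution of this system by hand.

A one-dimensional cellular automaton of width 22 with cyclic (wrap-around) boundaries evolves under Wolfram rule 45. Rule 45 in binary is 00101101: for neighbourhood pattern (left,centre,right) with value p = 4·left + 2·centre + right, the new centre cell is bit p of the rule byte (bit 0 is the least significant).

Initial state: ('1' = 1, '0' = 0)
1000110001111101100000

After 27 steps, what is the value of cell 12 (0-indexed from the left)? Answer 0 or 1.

t=0: 1000110001111101100000
t=1: 1010100101000011001110
t=2: 1111100111011010001001
t=3: 0000000100110110101001
t=4: 0111110100101101111001
t=5: 1100001100111011000001
t=6: 0001101000100110011101
t=7: 0101011010100100010011
t=8: 1111110111100101010010
t=9: 1000001100000111110011
t=10: 0011101001110100000010
t=11: 1010011001001101111010
t=12: 1110010001001011000111
t=13: 0000010101001110010100
t=14: 1111011111001000011101
t=15: 0000110000001011010011
t=16: 0110100111101110110010
t=17: 0101100100011001100010
t=18: 0111000101010001001010
t=19: 0100010111110101001110
t=20: 0101011100001111001000
t=21: 0111110001101000001011
t=22: 1100000101011011101110
t=23: 1001110111110110011001
t=24: 0001001100001100010001
t=25: 0101001001101001010101
t=26: 1111001001011001111111
t=27: 0000001001110001000000

0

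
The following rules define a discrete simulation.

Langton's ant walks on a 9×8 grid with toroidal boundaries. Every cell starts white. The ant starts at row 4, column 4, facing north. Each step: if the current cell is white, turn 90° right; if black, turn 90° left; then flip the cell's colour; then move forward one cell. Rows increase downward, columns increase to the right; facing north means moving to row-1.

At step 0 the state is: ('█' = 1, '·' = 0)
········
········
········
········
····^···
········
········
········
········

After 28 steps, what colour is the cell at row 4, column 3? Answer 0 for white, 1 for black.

step 0: ········
········
········
········
····^···
········
········
········
········
step 1: ········
········
········
········
····█>··
········
········
········
········
step 2: ········
········
········
········
····██··
·····v··
········
········
········
step 3: ········
········
········
········
····██··
····<█··
········
········
········
step 4: ········
········
········
········
····^█··
····██··
········
········
········
step 5: ········
········
········
········
···<·█··
····██··
········
········
········
step 6: ········
········
········
···^····
···█·█··
····██··
········
········
········
step 7: ········
········
········
···█>···
···█·█··
····██··
········
········
········
step 8: ········
········
········
···██···
···█v█··
····██··
········
········
········
step 9: ········
········
········
···██···
···<██··
····██··
········
········
········
step 10: ········
········
········
···██···
····██··
···v██··
········
········
········
step 11: ········
········
········
···██···
····██··
··<███··
········
········
········
step 12: ········
········
········
···██···
··^·██··
··████··
········
········
········
step 13: ········
········
········
···██···
··█>██··
··████··
········
········
········
step 14: ········
········
········
···██···
··████··
··█v██··
········
········
········
step 15: ········
········
········
···██···
··████··
··█·>█··
········
········
········
step 16: ········
········
········
···██···
··██^█··
··█··█··
········
········
········
step 17: ········
········
········
···██···
··█<·█··
··█··█··
········
········
········
step 18: ········
········
········
···██···
··█··█··
··█v·█··
········
········
········
step 19: ········
········
········
···██···
··█··█··
··<█·█··
········
········
········
step 20: ········
········
········
···██···
··█··█··
···█·█··
··v·····
········
········
step 21: ········
········
········
···██···
··█··█··
···█·█··
·<█·····
········
········
step 22: ········
········
········
···██···
··█··█··
·^·█·█··
·██·····
········
········
step 23: ········
········
········
···██···
··█··█··
·█>█·█··
·██·····
········
········
step 24: ········
········
········
···██···
··█··█··
·███·█··
·█v·····
········
········
step 25: ········
········
········
···██···
··█··█··
·███·█··
·█·>····
········
········
step 26: ········
········
········
···██···
··█··█··
·███·█··
·█·█····
···v····
········
step 27: ········
········
········
···██···
··█··█··
·███·█··
·█·█····
··<█····
········
step 28: ········
········
········
···██···
··█··█··
·███·█··
·█^█····
··██····
········

0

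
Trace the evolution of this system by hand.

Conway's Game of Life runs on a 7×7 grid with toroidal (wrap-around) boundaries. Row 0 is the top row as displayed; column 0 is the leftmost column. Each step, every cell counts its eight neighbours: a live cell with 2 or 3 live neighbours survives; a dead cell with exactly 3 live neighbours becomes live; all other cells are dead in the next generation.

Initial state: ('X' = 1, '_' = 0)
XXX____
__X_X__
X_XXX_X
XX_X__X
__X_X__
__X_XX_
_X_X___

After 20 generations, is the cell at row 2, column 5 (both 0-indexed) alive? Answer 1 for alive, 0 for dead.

1

t=0: XXX____
__X_X__
X_XXX_X
XX_X__X
__X_X__
__X_XX_
_X_X___
t=1: X______
____XXX
____X_X
______X
X_X_X_X
_XX_XX_
X__XX__
t=2: X__X___
X___X_X
X___X_X
___X__X
X_X_X_X
__X____
X_XXXXX
t=3: __X____
_X_XX__
___XX__
_X_XX__
XXX__XX
__X____
X_X_XXX
t=4: X_X___X
____X__
_____X_
_X____X
X___XXX
__X_X__
__X__XX
t=5: XX_X__X
_____XX
_____X_
____X__
XX_XX_X
XX__X__
X_X__XX
t=6: _XX_X__
____XX_
____XXX
X__XX_X
_XXXX_X
____X__
__XXXX_
t=7: _XX____
______X
X______
_X_____
_XX___X
_X_____
_XX__X_
t=8: XXX____
XX_____
X______
_XX____
_XX____
_______
X______
t=9: __X___X
__X___X
X_X____
X_X____
_XX____
_X_____
X______
t=10: XX____X
X_XX__X
X_XX__X
X_XX___
X_X____
XXX____
XX_____
t=11: _______
___X_X_
____X__
X______
X_____X
__X___X
_______
t=12: _______
____X__
____X__
X_____X
XX____X
X_____X
_______
t=13: _______
_______
_____X_
_X___XX
_X___X_
_X____X
_______
t=14: _______
_______
_____XX
X___XXX
_XX__X_
X______
_______
t=15: _______
_______
X___X__
XX__X__
_X__XX_
_X_____
_______
t=16: _______
_______
XX_____
XX_XX_X
_XX_XX_
_______
_______
t=17: _______
_______
_XX___X
___XX_X
_XX_XXX
_______
_______
t=18: _______
_______
X_XX_X_
____X_X
X_X_X_X
_____X_
_______
t=19: _______
_______
___XXXX
__X_X__
X__XX_X
_____XX
_______
t=20: _______
____XX_
___XXX_
X_X____
X__XX_X
X___XXX
_______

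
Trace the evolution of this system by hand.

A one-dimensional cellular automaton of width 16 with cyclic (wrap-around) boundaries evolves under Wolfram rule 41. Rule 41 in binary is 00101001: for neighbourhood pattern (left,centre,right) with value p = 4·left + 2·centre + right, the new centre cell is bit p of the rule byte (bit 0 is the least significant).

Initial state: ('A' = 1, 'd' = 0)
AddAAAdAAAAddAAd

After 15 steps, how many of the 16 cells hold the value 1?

gen 0: AddAAAdAAAAddAAd
gen 1: dddAddAAdddddAdA
gen 2: dAddddAddAAAddAd
gen 3: dddAAddddAdddddd
gen 4: AAdAddAAdddAAAAA
gen 5: ddAdddAddAdAdddd
gen 6: AdddAdddddAddAAA
gen 7: ddAdddAAAddddAdd
gen 8: AdddAdAdddAAdddA
gen 9: ddAddAddAdAddAdA
gen 10: dddddddddAddddAd
gen 11: AAAAAAAAdddAAddd
gen 12: AddddddddAdAddAd
gen 13: ddAAAAAAddAddddA
gen 14: ddAdddddddddAAdd
gen 15: AdddAAAAAAAdAddA

10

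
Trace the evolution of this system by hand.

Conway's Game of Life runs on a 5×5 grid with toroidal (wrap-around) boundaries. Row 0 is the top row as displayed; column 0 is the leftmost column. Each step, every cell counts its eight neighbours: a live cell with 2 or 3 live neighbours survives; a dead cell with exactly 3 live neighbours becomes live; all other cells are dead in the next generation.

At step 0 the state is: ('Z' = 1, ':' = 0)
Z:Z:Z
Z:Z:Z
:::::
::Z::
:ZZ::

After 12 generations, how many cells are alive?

6

0) Z:Z:Z
Z:Z:Z
:::::
::Z::
:ZZ::
1) ::Z:Z
Z:::Z
:Z:Z:
:ZZ::
Z:Z::
2) ::::Z
ZZZ:Z
:Z:ZZ
Z::Z:
Z:Z::
3) ::Z:Z
:ZZ::
:::::
Z::Z:
ZZ:Z:
4) ::::Z
:ZZZ:
:ZZ::
ZZZ::
ZZ:Z:
5) ::::Z
ZZ:Z:
:::::
:::ZZ
:::Z:
6) Z:ZZZ
Z:::Z
Z:ZZ:
:::ZZ
:::Z:
7) ZZZ::
:::::
ZZZ::
:::::
Z::::
8) ZZ:::
:::::
:Z:::
Z::::
Z::::
9) ZZ:::
ZZ:::
:::::
ZZ:::
Z:::Z
10) :::::
ZZ:::
:::::
ZZ::Z
::::Z
11) Z::::
:::::
::::Z
Z:::Z
::::Z
12) :::::
:::::
Z:::Z
Z::ZZ
::::Z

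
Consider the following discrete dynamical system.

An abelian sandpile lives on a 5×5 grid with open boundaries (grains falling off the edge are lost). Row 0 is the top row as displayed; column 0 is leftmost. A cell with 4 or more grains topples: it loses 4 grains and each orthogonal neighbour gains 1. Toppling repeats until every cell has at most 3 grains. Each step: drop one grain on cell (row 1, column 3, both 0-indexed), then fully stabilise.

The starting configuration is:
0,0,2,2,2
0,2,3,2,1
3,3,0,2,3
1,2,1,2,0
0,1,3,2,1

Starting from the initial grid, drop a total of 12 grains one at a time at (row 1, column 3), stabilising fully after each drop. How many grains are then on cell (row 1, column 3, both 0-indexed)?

2

t=0: 0,0,2,2,2
0,2,3,2,1
3,3,0,2,3
1,2,1,2,0
0,1,3,2,1
t=1: 0,0,2,2,2
0,2,3,3,1
3,3,0,2,3
1,2,1,2,0
0,1,3,2,1
t=2: 0,0,3,3,2
0,3,0,1,2
3,3,1,3,3
1,2,1,2,0
0,1,3,2,1
t=3: 0,0,3,3,2
0,3,0,2,2
3,3,1,3,3
1,2,1,2,0
0,1,3,2,1
t=4: 0,0,3,3,2
0,3,0,3,2
3,3,1,3,3
1,2,1,2,0
0,1,3,2,1
t=5: 0,1,0,2,0
0,3,2,3,1
3,3,2,1,1
1,2,1,3,1
0,1,3,2,1
t=6: 0,1,0,3,0
0,3,3,0,2
3,3,2,2,1
1,2,1,3,1
0,1,3,2,1
t=7: 0,1,0,3,0
0,3,3,1,2
3,3,2,2,1
1,2,1,3,1
0,1,3,2,1
t=8: 0,1,0,3,0
0,3,3,2,2
3,3,2,2,1
1,2,1,3,1
0,1,3,2,1
t=9: 0,1,0,3,0
0,3,3,3,2
3,3,2,2,1
1,2,1,3,1
0,1,3,2,1
t=10: 0,2,2,0,1
2,1,2,3,3
0,2,1,1,2
2,3,3,0,2
0,1,3,3,1
t=11: 0,2,2,1,2
2,1,3,1,0
0,2,1,2,3
2,3,3,0,2
0,1,3,3,1
t=12: 0,2,2,1,2
2,1,3,2,0
0,2,1,2,3
2,3,3,0,2
0,1,3,3,1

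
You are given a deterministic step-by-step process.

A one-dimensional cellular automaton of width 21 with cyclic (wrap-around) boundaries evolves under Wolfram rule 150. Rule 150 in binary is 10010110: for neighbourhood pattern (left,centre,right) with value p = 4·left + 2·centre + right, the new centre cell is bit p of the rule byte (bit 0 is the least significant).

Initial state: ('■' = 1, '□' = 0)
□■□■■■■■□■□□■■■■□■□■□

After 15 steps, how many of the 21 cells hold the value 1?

13

0) □■□■■■■■□■□□■■■■□■□■□
1) ■■□□■■■□□■■■□■■□□■□■■
2) ■□■■□■□■■□■□□□□■■■□□■
3) □□□□□■□□□□■■□□■□■□■■□
4) □□□□■■■□□■□□■■■□■□□□■
5) ■□□■□■□■■■■■□■□□■■□■■
6) □■■■□■□□■■■□□■■■□□□□■
7) □□■□□■■■□■□■■□■□■□□■■
8) ■■■■■□■□□■□□□□■□■■■□□
9) □■■■□□■■■■■□□■■□□■□■■
10) □□■□■■□■■■□■■□□■■■□□□
11) □■■□□□□□■□□□□■■□■□■□□
12) ■□□■□□□■■■□□■□□□■□■■□
13) ■■■■■□■□■□■■■■□■■□□□□
14) □■■■□□■□■□□■■□□□□■□□■
15) □□■□■■■□■■■□□■□□■■■■■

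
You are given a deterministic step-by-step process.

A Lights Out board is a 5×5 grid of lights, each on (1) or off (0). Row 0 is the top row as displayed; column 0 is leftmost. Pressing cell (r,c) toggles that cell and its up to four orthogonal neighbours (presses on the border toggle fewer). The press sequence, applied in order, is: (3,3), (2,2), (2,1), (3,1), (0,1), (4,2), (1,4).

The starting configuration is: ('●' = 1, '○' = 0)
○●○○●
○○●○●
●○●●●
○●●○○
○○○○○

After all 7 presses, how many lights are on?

12

step 0: ○●○○●
○○●○●
●○●●●
○●●○○
○○○○○
step 1: ○●○○●
○○●○●
●○●○●
○●○●●
○○○●○
step 2: ○●○○●
○○○○●
●●○●●
○●●●●
○○○●○
step 3: ○●○○●
○●○○●
○○●●●
○○●●●
○○○●○
step 4: ○●○○●
○●○○●
○●●●●
●●○●●
○●○●○
step 5: ●○●○●
○○○○●
○●●●●
●●○●●
○●○●○
step 6: ●○●○●
○○○○●
○●●●●
●●●●●
○○●○○
step 7: ●○●○○
○○○●○
○●●●○
●●●●●
○○●○○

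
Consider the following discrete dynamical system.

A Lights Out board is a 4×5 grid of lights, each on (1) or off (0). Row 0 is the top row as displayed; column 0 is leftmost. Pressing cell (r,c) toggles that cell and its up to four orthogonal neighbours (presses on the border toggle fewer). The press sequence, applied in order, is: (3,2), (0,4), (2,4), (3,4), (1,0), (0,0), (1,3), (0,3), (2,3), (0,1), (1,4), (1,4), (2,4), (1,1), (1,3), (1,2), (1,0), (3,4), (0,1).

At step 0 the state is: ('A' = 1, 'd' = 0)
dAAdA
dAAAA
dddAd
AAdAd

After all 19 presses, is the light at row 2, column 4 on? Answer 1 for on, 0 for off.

gen 0: dAAdA
dAAAA
dddAd
AAdAd
gen 1: dAAdA
dAAAA
ddAAd
AdAdd
gen 2: dAAAd
dAAAd
ddAAd
AdAdd
gen 3: dAAAd
dAAAA
ddAdA
AdAdA
gen 4: dAAAd
dAAAA
ddAdd
AdAAd
gen 5: AAAAd
AdAAA
AdAdd
AdAAd
gen 6: ddAAd
ddAAA
AdAdd
AdAAd
gen 7: ddAdd
ddddd
AdAAd
AdAAd
gen 8: dddAA
dddAd
AdAAd
AdAAd
gen 9: dddAA
ddddd
AdddA
AdAdd
gen 10: AAAAA
dAddd
AdddA
AdAdd
gen 11: AAAAd
dAdAA
Adddd
AdAdd
gen 12: AAAAA
dAddd
AdddA
AdAdd
gen 13: AAAAA
dAddA
AddAd
AdAdA
gen 14: AdAAA
AdAdA
AAdAd
AdAdA
gen 15: AdAdA
AddAd
AAddd
AdAdA
gen 16: AdddA
AAAdd
AAAdd
AdAdA
gen 17: ddddA
ddAdd
dAAdd
AdAdA
gen 18: ddddA
ddAdd
dAAdA
AdAAd
gen 19: AAAdA
dAAdd
dAAdA
AdAAd

1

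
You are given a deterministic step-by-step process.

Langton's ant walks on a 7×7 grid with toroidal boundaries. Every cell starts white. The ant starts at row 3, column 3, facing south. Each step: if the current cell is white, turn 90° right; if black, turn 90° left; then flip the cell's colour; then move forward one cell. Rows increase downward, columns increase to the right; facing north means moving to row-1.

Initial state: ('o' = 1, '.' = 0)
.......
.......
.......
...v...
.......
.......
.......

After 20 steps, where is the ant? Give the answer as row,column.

1,5

[0] .......
.......
.......
...v...
.......
.......
.......
[1] .......
.......
.......
..<o...
.......
.......
.......
[2] .......
.......
..^....
..oo...
.......
.......
.......
[3] .......
.......
..o>...
..oo...
.......
.......
.......
[4] .......
.......
..oo...
..ov...
.......
.......
.......
[5] .......
.......
..oo...
..o.>..
.......
.......
.......
[6] .......
.......
..oo...
..o.o..
....v..
.......
.......
[7] .......
.......
..oo...
..o.o..
...<o..
.......
.......
[8] .......
.......
..oo...
..o^o..
...oo..
.......
.......
[9] .......
.......
..oo...
..oo>..
...oo..
.......
.......
[10] .......
.......
..oo^..
..oo...
...oo..
.......
.......
[11] .......
.......
..ooo>.
..oo...
...oo..
.......
.......
[12] .......
.......
..oooo.
..oo.v.
...oo..
.......
.......
[13] .......
.......
..oooo.
..oo<o.
...oo..
.......
.......
[14] .......
.......
..oo^o.
..oooo.
...oo..
.......
.......
[15] .......
.......
..o<.o.
..oooo.
...oo..
.......
.......
[16] .......
.......
..o..o.
..ovoo.
...oo..
.......
.......
[17] .......
.......
..o..o.
..o.>o.
...oo..
.......
.......
[18] .......
.......
..o.^o.
..o..o.
...oo..
.......
.......
[19] .......
.......
..o.o>.
..o..o.
...oo..
.......
.......
[20] .......
.....^.
..o.o..
..o..o.
...oo..
.......
.......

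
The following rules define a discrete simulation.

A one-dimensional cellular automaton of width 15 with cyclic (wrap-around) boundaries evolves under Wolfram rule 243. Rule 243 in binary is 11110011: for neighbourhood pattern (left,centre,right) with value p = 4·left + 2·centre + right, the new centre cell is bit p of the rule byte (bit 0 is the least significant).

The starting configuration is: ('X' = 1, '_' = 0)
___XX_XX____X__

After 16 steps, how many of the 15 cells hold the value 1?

12

gen 0: ___XX_XX____X__
gen 1: XXX_XX_XXXXX_XX
gen 2: XXXX_XX_XXXXX_X
gen 3: XXXXX_XX_XXXXX_
gen 4: _XXXXX_XX_XXXXX
gen 5: X_XXXXX_XX_XXXX
gen 6: XX_XXXXX_XX_XXX
gen 7: XXX_XXXXX_XX_XX
gen 8: XXXX_XXXXX_XX_X
gen 9: XXXXX_XXXXX_XX_
gen 10: _XXXXX_XXXXX_XX
gen 11: X_XXXXX_XXXXX_X
gen 12: XX_XXXXX_XXXXX_
gen 13: _XX_XXXXX_XXXXX
gen 14: X_XX_XXXXX_XXXX
gen 15: XX_XX_XXXXX_XXX
gen 16: XXX_XX_XXXXX_XX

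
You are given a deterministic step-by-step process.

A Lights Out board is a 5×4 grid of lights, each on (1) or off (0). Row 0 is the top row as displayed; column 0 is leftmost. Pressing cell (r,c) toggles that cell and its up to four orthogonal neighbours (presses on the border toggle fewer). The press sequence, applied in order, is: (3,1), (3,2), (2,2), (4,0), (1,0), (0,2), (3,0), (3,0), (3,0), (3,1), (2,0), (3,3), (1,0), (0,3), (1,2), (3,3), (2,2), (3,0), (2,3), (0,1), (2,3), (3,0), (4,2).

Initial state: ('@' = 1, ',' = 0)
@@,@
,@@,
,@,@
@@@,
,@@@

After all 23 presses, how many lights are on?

k=0  @@,@
,@@,
,@,@
@@@,
,@@@
k=1  @@,@
,@@,
,,,@
,,,,
,,@@
k=2  @@,@
,@@,
,,@@
,@@@
,,,@
k=3  @@,@
,@,,
,@,,
,@,@
,,,@
k=4  @@,@
,@,,
,@,,
@@,@
@@,@
k=5  ,@,@
@,,,
@@,,
@@,@
@@,@
k=6  ,,@,
@,@,
@@,,
@@,@
@@,@
k=7  ,,@,
@,@,
,@,,
,,,@
,@,@
k=8  ,,@,
@,@,
@@,,
@@,@
@@,@
k=9  ,,@,
@,@,
,@,,
,,,@
,@,@
k=10  ,,@,
@,@,
,,,,
@@@@
,,,@
k=11  ,,@,
,,@,
@@,,
,@@@
,,,@
k=12  ,,@,
,,@,
@@,@
,@,,
,,,,
k=13  @,@,
@@@,
,@,@
,@,,
,,,,
k=14  @,,@
@@@@
,@,@
,@,,
,,,,
k=15  @,@@
@,,,
,@@@
,@,,
,,,,
k=16  @,@@
@,,,
,@@,
,@@@
,,,@
k=17  @,@@
@,@,
,,,@
,@,@
,,,@
k=18  @,@@
@,@,
@,,@
@,,@
@,,@
k=19  @,@@
@,@@
@,@,
@,,,
@,,@
k=20  ,@,@
@@@@
@,@,
@,,,
@,,@
k=21  ,@,@
@@@,
@,,@
@,,@
@,,@
k=22  ,@,@
@@@,
,,,@
,@,@
,,,@
k=23  ,@,@
@@@,
,,,@
,@@@
,@@,

11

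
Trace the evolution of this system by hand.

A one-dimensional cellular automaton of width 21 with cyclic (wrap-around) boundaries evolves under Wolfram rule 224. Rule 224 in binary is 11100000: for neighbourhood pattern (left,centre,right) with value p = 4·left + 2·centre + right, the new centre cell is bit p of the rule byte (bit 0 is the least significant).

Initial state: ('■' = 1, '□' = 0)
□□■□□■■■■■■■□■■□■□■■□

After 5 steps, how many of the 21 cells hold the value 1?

7

gen 0: □□■□□■■■■■■■□■■□■□■■□
gen 1: □□□□□□■■■■■■■□■■□■□■□
gen 2: □□□□□□□■■■■■■■□■■□■□□
gen 3: □□□□□□□□■■■■■■■□■■□□□
gen 4: □□□□□□□□□■■■■■■■□■□□□
gen 5: □□□□□□□□□□■■■■■■■□□□□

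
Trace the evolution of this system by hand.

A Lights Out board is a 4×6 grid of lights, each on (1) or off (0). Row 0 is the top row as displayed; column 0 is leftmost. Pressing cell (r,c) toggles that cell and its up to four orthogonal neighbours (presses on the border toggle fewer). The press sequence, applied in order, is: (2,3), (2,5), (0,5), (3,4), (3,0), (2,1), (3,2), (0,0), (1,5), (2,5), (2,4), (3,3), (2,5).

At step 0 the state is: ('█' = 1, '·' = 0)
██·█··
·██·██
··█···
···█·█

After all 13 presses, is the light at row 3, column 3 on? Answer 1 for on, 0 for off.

[0] ██·█··
·██·██
··█···
···█·█
[1] ██·█··
·█████
···██·
·····█
[2] ██·█··
·████·
···█·█
······
[3] ██·███
·█████
···█·█
······
[4] ██·███
·█████
···███
···███
[5] ██·███
·█████
█··███
██·███
[6] ██·███
··████
·█████
█··███
[7] ██·███
··████
·█·███
███·██
[8] ···███
█·████
·█·███
███·██
[9] ···██·
█·██··
·█·██·
███·██
[10] ···██·
█·██·█
·█·█·█
███·█·
[11] ···██·
█·████
·█··█·
███···
[12] ···██·
█·████
·█·██·
██·██·
[13] ···██·
█·███·
·█·█·█
██·███

1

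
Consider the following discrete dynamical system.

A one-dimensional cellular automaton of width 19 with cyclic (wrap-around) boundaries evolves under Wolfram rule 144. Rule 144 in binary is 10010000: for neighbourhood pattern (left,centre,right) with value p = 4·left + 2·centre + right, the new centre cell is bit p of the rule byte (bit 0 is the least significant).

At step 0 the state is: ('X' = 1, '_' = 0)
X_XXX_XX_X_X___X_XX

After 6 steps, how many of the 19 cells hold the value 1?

3

gen 0: X_XXX_XX_X_X___X_XX
gen 1: ___X________X_____X
gen 2: X___X________X_____
gen 3: _X___X________X____
gen 4: __X___X________X___
gen 5: ___X___X________X__
gen 6: ____X___X________X_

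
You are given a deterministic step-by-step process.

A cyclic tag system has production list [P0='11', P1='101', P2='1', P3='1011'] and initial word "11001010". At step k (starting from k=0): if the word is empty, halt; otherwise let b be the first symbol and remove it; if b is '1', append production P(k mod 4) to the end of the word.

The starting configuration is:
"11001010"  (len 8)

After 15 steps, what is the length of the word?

gen 0: "11001010"  (len 8)
gen 1: "100101011"  (len 9)
gen 2: "00101011101"  (len 11)
gen 3: "0101011101"  (len 10)
gen 4: "101011101"  (len 9)
gen 5: "0101110111"  (len 10)
gen 6: "101110111"  (len 9)
gen 7: "011101111"  (len 9)
gen 8: "11101111"  (len 8)
gen 9: "110111111"  (len 9)
gen 10: "10111111101"  (len 11)
gen 11: "01111111011"  (len 11)
gen 12: "1111111011"  (len 10)
gen 13: "11111101111"  (len 11)
gen 14: "1111101111101"  (len 13)
gen 15: "1111011111011"  (len 13)

13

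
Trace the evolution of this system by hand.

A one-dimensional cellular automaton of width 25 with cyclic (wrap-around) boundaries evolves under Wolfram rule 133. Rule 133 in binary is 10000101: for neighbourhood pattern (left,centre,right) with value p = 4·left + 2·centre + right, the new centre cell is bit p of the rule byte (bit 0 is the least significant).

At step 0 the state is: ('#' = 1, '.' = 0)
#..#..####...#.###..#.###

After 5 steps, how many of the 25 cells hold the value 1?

10

0) #..#..####...#.###..#.###
1) ...#...##..#.#..#...#..##
2) .#.#.#.....#.#..#.#.#....
3) .#.#.#.###.#.#..#.#.#.###
4) .#.#.#..#..#.#..#.#.#..#.
5) .#.#.#..#..#.#..#.#.#..#.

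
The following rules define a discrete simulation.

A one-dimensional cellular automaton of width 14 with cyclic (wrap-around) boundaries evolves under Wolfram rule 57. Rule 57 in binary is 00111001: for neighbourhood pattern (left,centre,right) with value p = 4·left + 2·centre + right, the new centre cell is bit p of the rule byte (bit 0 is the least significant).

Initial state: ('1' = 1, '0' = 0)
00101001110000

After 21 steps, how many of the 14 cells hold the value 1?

k=0  00101001110000
k=1  10010101001111
k=2  01001010101000
k=3  00100101010111
k=4  10010010101100
k=5  01001001011010
k=6  00100100110101
k=7  10010010101010
k=8  01001001010101
k=9  10100100101010
k=10  01010010010101
k=11  10101001001010
k=12  01010100100101
k=13  10101010010010
k=14  01010101001001
k=15  10101010100100
k=16  01010101010010
k=17  00101010101001
k=18  10010101010100
k=19  01001010101010
k=20  00100101010101
k=21  10010010101010

6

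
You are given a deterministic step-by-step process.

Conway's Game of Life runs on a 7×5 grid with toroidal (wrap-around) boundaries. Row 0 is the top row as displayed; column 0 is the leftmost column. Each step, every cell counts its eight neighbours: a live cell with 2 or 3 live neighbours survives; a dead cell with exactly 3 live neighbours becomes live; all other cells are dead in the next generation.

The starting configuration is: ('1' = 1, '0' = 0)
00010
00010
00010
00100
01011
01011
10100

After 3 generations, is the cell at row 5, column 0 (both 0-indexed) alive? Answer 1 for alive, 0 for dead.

[0] 00010
00010
00010
00100
01011
01011
10100
[1] 00111
00111
00110
00101
01001
01000
11100
[2] 00000
01000
01000
11101
01110
00000
10001
[3] 10000
00000
00000
00001
00011
11111
00000

1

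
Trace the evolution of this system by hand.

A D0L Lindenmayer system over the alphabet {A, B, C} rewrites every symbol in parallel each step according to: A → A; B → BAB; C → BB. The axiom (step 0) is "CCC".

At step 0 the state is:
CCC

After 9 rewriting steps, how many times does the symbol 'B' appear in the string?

1536

step 0: CCC
step 1: BBBBBB
step 2: BABBABBABBABBABBAB
step 3: BABABABBABABABBABABABBABABABBABABABBABABAB
step 4: BABABABABABABABBABABABABABABABBABABABABABABABBABABABABABABABBABABABABABABABBABABABABABABAB
step 5: BABABABABABABABABABABABABABABABBABABABABABABABABABABABABAB…BABABABABABABABABABABABABABBABABABABABABABABABABABABABABAB  (len 186)
step 6: BABABABABABABABABABABABABABABABABABABABABABABABABABABABABA…ABABABABABABABABABABABABABABABABABABABABABABABABABABABABAB  (len 378)
step 7: BABABABABABABABABABABABABABABABABABABABABABABABABABABABABA…ABABABABABABABABABABABABABABABABABABABABABABABABABABABABAB  (len 762)
step 8: BABABABABABABABABABABABABABABABABABABABABABABABABABABABABA…ABABABABABABABABABABABABABABABABABABABABABABABABABABABABAB  (len 1530)
step 9: BABABABABABABABABABABABABABABABABABABABABABABABABABABABABA…ABABABABABABABABABABABABABABABABABABABABABABABABABABABABAB  (len 3066)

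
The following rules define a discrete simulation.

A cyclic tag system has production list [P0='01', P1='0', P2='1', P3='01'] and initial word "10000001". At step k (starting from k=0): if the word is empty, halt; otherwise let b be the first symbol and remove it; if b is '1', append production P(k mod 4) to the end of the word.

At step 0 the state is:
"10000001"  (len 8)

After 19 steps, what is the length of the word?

0

gen 0: "10000001"  (len 8)
gen 1: "000000101"  (len 9)
gen 2: "00000101"  (len 8)
gen 3: "0000101"  (len 7)
gen 4: "000101"  (len 6)
gen 5: "00101"  (len 5)
gen 6: "0101"  (len 4)
gen 7: "101"  (len 3)
gen 8: "0101"  (len 4)
gen 9: "101"  (len 3)
gen 10: "010"  (len 3)
gen 11: "10"  (len 2)
gen 12: "001"  (len 3)
gen 13: "01"  (len 2)
gen 14: "1"  (len 1)
gen 15: "1"  (len 1)
gen 16: "01"  (len 2)
gen 17: "1"  (len 1)
gen 18: "0"  (len 1)
gen 19: (halted — word empty)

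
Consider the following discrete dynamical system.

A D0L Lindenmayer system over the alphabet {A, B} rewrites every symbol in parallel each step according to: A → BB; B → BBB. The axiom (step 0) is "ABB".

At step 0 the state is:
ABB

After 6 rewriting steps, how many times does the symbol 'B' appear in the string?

1944

t=0: ABB
t=1: BBBBBBBB
t=2: BBBBBBBBBBBBBBBBBBBBBBBB
t=3: BBBBBBBBBBBBBBBBBBBBBBBBBBBBBBBBBBBBBBBBBBBBBBBBBBBBBBBBBBBBBBBBBBBBBBBB
t=4: BBBBBBBBBBBBBBBBBBBBBBBBBBBBBBBBBBBBBBBBBBBBBBBBBBBBBBBBBB…BBBBBBBBBBBBBBBBBBBBBBBBBBBBBBBBBBBBBBBBBBBBBBBBBBBBBBBBBB  (len 216)
t=5: BBBBBBBBBBBBBBBBBBBBBBBBBBBBBBBBBBBBBBBBBBBBBBBBBBBBBBBBBB…BBBBBBBBBBBBBBBBBBBBBBBBBBBBBBBBBBBBBBBBBBBBBBBBBBBBBBBBBB  (len 648)
t=6: BBBBBBBBBBBBBBBBBBBBBBBBBBBBBBBBBBBBBBBBBBBBBBBBBBBBBBBBBB…BBBBBBBBBBBBBBBBBBBBBBBBBBBBBBBBBBBBBBBBBBBBBBBBBBBBBBBBBB  (len 1944)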